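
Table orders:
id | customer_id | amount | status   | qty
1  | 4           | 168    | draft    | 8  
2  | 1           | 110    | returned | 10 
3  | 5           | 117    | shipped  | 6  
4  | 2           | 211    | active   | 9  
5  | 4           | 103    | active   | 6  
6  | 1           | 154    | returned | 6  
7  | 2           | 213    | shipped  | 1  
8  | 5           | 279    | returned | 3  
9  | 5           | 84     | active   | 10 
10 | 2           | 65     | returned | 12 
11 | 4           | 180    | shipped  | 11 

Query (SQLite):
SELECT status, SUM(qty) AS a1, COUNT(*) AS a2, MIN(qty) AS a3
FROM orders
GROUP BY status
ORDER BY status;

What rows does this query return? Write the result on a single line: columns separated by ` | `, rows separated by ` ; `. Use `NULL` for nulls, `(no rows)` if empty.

Group orders by status.
Per group compute: SUM(qty), COUNT(*), MIN(qty).
  active: ids {4, 5, 9} → SUM(qty)=25, COUNT(*)=3, MIN(qty)=6
  draft: ids {1} → SUM(qty)=8, COUNT(*)=1, MIN(qty)=8
  returned: ids {2, 6, 8, 10} → SUM(qty)=31, COUNT(*)=4, MIN(qty)=3
  shipped: ids {3, 7, 11} → SUM(qty)=18, COUNT(*)=3, MIN(qty)=1

active | 25 | 3 | 6 ; draft | 8 | 1 | 8 ; returned | 31 | 4 | 3 ; shipped | 18 | 3 | 1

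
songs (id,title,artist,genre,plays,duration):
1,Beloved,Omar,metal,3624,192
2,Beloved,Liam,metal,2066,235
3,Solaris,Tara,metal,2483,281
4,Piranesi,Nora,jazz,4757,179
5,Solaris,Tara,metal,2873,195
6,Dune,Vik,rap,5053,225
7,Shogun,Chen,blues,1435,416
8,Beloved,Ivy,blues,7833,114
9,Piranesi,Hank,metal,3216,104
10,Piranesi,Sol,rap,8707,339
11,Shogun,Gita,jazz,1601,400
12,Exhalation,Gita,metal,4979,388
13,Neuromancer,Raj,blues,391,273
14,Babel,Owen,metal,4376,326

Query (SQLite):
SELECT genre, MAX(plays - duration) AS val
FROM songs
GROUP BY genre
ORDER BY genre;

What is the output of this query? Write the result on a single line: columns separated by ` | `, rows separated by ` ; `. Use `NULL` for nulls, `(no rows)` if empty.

For each row compute plays - duration.
Group by genre; take MAX of the expression per group.
  blues: ids {7, 8, 13} → MAX(plays - duration)=7719
  jazz: ids {4, 11} → MAX(plays - duration)=4578
  metal: ids {1, 2, 3, 5, 9, 12, 14} → MAX(plays - duration)=4591
  rap: ids {6, 10} → MAX(plays - duration)=8368

blues | 7719 ; jazz | 4578 ; metal | 4591 ; rap | 8368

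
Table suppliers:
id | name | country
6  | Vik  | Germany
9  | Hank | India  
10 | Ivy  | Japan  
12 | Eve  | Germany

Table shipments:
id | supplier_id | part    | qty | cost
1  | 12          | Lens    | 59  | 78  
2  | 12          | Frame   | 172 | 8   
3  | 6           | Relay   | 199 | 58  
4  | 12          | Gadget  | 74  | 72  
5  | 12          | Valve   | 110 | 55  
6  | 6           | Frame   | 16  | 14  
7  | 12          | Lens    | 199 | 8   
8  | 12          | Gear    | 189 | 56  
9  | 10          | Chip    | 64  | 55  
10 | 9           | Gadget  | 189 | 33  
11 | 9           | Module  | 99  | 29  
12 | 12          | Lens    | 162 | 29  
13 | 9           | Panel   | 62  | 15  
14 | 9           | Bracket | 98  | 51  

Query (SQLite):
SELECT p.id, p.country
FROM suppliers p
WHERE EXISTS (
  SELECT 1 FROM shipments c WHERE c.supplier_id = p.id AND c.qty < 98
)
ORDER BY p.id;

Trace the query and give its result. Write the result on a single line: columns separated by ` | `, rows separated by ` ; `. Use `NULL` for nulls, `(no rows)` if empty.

For each suppliers row, check whether any shipments with matching supplier_id has qty < 98.
Keep rows where that is true.

6 | Germany ; 9 | India ; 10 | Japan ; 12 | Germany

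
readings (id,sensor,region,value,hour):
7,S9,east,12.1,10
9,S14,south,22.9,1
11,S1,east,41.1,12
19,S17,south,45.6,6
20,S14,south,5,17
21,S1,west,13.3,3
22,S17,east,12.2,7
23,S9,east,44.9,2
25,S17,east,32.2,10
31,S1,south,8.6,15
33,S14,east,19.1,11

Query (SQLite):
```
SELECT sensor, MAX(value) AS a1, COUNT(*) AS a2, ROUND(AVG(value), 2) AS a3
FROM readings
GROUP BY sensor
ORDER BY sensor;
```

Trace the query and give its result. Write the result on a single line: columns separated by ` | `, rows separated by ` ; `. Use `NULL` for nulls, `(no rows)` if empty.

S1 | 41.1 | 3 | 21 ; S14 | 22.9 | 3 | 15.67 ; S17 | 45.6 | 3 | 30 ; S9 | 44.9 | 2 | 28.5

Group readings by sensor.
Per group compute: MAX(value), COUNT(*), ROUND(AVG(value), 2).
  S1: ids {11, 21, 31} → MAX(value)=41.1, COUNT(*)=3, ROUND(AVG(value), 2)=21
  S14: ids {9, 20, 33} → MAX(value)=22.9, COUNT(*)=3, ROUND(AVG(value), 2)=15.67
  S17: ids {19, 22, 25} → MAX(value)=45.6, COUNT(*)=3, ROUND(AVG(value), 2)=30
  S9: ids {7, 23} → MAX(value)=44.9, COUNT(*)=2, ROUND(AVG(value), 2)=28.5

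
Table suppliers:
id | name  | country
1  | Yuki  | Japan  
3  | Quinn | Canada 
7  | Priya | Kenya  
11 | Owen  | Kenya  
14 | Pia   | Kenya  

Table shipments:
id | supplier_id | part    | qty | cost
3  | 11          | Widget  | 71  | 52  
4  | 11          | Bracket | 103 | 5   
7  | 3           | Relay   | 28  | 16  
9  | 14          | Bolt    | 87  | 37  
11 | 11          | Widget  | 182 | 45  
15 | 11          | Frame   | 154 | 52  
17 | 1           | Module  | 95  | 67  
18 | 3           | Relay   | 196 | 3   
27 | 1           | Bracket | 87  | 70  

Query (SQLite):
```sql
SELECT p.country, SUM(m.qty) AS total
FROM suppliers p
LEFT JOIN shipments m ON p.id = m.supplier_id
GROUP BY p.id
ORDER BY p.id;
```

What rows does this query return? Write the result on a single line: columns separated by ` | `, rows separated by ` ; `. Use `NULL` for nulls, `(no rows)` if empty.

Japan | 182 ; Canada | 224 ; Kenya | NULL ; Kenya | 510 ; Kenya | 87

LEFT JOIN keeps every suppliers row; unmatched ones get NULL for shipments columns.
Group by suppliers.id and compute SUM(m.qty). SUM over an all-NULL group is NULL.
  1: ids {17, 27} → SUM(m.qty)=182
  3: ids {7, 18} → SUM(m.qty)=224
  7: ids {—} → SUM(m.qty)=NULL
  11: ids {3, 4, 11, 15} → SUM(m.qty)=510
  14: ids {9} → SUM(m.qty)=87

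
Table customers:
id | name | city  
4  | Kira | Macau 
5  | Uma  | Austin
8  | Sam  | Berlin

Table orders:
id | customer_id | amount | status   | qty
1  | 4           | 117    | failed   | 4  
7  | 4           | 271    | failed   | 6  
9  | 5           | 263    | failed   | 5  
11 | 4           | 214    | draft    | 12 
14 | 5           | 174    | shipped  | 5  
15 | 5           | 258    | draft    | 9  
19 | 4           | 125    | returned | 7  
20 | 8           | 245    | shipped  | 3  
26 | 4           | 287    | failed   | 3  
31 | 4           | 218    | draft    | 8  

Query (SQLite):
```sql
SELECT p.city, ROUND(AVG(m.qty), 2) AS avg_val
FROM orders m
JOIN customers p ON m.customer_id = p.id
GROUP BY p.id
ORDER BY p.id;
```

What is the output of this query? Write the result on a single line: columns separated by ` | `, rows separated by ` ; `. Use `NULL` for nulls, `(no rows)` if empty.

Join each orders row to its customers via customer_id.
Group joined rows by customers.id; compute ROUND(AVG(m.qty), 2) per group.
  4: ids {1, 7, 11, 19, 26, 31} → ROUND(AVG(m.qty), 2)=6.67
  5: ids {9, 14, 15} → ROUND(AVG(m.qty), 2)=6.33
  8: ids {20} → ROUND(AVG(m.qty), 2)=3

Macau | 6.67 ; Austin | 6.33 ; Berlin | 3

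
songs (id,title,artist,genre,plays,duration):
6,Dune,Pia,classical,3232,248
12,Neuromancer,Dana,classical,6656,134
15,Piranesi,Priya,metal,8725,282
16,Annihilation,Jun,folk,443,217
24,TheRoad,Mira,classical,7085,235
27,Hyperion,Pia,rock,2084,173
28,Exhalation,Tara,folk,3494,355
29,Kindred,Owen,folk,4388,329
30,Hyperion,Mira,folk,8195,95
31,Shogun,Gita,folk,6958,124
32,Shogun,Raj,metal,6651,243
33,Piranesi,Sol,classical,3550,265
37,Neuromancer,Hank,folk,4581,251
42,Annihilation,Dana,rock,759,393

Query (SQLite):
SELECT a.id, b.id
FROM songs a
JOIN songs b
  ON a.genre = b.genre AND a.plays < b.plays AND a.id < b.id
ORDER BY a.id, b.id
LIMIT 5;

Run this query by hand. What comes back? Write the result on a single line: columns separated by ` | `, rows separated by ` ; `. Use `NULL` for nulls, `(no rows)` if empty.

Pairs (a,b) with same genre, a.plays < b.plays, a.id < b.id.
genre groups: classical:{6,12,24,33} folk:{16,28,29,30,31,37} metal:{15,32} rock:{27,42}
Ordered by (a.id, b.id); first 5.

6 | 12 ; 6 | 24 ; 6 | 33 ; 12 | 24 ; 16 | 28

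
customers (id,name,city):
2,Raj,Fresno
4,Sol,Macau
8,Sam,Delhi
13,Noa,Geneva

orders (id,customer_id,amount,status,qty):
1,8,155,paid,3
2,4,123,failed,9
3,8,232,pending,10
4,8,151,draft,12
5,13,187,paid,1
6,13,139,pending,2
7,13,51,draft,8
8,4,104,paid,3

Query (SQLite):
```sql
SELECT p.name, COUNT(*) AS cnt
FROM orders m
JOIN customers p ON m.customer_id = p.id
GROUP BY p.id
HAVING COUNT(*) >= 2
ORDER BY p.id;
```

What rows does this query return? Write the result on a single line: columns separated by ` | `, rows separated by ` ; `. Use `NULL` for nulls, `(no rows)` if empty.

Sol | 2 ; Sam | 3 ; Noa | 3

Join each orders row to its customers via customer_id.
Group joined rows by customers.id; compute COUNT(*) per group.
HAVING: keep groups with count ≥ 2.
  4: ids {2, 8} → COUNT(*)=2
  8: ids {1, 3, 4} → COUNT(*)=3
  13: ids {5, 6, 7} → COUNT(*)=3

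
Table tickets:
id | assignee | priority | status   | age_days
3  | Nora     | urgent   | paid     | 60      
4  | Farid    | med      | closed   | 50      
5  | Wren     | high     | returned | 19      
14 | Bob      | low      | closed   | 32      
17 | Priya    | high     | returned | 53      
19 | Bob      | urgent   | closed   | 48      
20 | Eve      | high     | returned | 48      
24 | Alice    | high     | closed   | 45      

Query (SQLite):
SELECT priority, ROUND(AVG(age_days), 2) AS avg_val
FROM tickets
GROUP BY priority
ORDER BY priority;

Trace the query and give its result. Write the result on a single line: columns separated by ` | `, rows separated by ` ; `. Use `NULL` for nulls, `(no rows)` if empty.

Partition tickets by priority; compute ROUND(AVG(age_days), 2) within each group.
  high: ids {5, 17, 20, 24} → ROUND(AVG(age_days), 2)=41.25
  low: ids {14} → ROUND(AVG(age_days), 2)=32
  med: ids {4} → ROUND(AVG(age_days), 2)=50
  urgent: ids {3, 19} → ROUND(AVG(age_days), 2)=54

high | 41.25 ; low | 32 ; med | 50 ; urgent | 54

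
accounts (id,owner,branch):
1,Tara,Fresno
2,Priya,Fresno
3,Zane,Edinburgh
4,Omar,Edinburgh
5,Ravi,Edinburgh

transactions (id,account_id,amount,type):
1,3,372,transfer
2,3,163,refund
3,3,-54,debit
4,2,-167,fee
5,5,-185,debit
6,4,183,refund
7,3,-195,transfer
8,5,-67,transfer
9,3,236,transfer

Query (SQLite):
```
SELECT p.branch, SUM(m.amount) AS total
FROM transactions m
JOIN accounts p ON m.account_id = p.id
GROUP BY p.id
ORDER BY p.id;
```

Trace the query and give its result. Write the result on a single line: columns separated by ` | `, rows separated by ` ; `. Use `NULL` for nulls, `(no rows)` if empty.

Join each transactions row to its accounts via account_id.
Group joined rows by accounts.id; compute SUM(m.amount) per group.
  2: ids {4} → SUM(m.amount)=-167
  3: ids {1, 2, 3, 7, 9} → SUM(m.amount)=522
  4: ids {6} → SUM(m.amount)=183
  5: ids {5, 8} → SUM(m.amount)=-252

Fresno | -167 ; Edinburgh | 522 ; Edinburgh | 183 ; Edinburgh | -252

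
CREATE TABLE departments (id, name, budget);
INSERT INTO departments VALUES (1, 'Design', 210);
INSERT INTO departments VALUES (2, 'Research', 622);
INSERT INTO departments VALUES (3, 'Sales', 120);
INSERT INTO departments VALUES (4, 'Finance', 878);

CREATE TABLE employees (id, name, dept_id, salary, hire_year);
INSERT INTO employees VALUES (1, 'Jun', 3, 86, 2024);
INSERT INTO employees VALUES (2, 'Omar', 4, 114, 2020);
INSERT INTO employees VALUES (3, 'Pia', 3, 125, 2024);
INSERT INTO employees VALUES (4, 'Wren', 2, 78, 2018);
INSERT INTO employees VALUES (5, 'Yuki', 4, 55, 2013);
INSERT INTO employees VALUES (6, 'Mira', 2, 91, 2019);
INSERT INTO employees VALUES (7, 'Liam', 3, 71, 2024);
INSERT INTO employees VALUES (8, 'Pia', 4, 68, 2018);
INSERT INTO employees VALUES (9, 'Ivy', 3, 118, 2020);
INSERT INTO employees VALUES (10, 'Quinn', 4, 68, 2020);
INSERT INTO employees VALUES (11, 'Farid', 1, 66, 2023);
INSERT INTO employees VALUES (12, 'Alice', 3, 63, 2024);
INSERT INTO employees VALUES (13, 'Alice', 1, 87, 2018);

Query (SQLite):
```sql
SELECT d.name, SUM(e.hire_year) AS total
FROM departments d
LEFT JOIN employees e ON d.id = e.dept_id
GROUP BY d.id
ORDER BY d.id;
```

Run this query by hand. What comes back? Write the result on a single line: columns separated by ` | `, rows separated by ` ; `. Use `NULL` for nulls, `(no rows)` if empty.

Design | 4041 ; Research | 4037 ; Sales | 10116 ; Finance | 8071

LEFT JOIN keeps every departments row; unmatched ones get NULL for employees columns.
Group by departments.id and compute SUM(e.hire_year). SUM over an all-NULL group is NULL.
  1: ids {11, 13} → SUM(e.hire_year)=4041
  2: ids {4, 6} → SUM(e.hire_year)=4037
  3: ids {1, 3, 7, 9, 12} → SUM(e.hire_year)=10116
  4: ids {2, 5, 8, 10} → SUM(e.hire_year)=8071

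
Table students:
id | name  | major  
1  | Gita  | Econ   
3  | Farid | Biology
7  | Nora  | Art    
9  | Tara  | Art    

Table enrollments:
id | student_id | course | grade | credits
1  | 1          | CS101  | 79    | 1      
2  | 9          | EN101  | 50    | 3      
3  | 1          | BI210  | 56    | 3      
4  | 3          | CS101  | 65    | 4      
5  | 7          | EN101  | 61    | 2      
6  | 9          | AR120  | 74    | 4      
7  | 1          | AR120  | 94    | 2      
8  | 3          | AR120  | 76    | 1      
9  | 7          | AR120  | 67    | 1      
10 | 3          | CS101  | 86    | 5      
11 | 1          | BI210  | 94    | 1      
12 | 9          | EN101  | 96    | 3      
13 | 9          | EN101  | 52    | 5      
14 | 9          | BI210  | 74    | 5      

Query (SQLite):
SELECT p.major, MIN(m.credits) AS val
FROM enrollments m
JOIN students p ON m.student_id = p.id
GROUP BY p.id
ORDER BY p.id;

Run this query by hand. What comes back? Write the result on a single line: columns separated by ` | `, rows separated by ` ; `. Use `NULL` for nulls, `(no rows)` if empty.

Join each enrollments row to its students via student_id.
Group joined rows by students.id; compute MIN(m.credits) per group.
  1: ids {1, 3, 7, 11} → MIN(m.credits)=1
  3: ids {4, 8, 10} → MIN(m.credits)=1
  7: ids {5, 9} → MIN(m.credits)=1
  9: ids {2, 6, 12, 13, 14} → MIN(m.credits)=3

Econ | 1 ; Biology | 1 ; Art | 1 ; Art | 3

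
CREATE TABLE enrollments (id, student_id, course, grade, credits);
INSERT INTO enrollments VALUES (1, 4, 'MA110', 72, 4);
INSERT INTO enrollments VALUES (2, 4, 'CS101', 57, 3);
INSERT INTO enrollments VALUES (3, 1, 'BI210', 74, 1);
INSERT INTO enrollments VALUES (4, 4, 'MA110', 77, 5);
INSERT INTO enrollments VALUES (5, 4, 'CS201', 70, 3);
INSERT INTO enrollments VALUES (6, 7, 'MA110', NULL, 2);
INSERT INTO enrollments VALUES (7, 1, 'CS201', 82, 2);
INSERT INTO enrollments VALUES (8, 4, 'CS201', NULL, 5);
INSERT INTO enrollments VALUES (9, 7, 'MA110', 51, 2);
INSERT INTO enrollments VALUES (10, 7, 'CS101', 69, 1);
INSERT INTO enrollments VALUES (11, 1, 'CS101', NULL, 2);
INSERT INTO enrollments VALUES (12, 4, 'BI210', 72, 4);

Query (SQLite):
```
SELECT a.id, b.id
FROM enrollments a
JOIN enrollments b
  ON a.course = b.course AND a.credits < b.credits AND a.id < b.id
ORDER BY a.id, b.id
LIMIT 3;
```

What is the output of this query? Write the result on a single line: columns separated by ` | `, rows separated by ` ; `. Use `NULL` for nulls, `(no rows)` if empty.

1 | 4 ; 3 | 12 ; 5 | 8

Pairs (a,b) with same course, a.credits < b.credits, a.id < b.id.
course groups: BI210:{3,12} CS101:{2,10,11} CS201:{5,7,8} MA110:{1,4,6,9}
Ordered by (a.id, b.id); first 3.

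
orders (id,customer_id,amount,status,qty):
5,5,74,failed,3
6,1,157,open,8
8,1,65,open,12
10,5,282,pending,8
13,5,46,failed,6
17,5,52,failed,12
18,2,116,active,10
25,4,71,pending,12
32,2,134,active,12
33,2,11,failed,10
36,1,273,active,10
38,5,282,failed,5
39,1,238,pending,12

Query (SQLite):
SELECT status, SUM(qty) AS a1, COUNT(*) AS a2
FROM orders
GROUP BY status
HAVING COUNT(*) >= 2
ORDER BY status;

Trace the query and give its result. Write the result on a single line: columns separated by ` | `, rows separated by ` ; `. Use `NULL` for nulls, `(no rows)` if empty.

Group orders by status.
Per group compute: SUM(qty), COUNT(*).
HAVING: drop groups with fewer than 2 rows.
  active: ids {18, 32, 36} → SUM(qty)=32, COUNT(*)=3
  failed: ids {5, 13, 17, 33, 38} → SUM(qty)=36, COUNT(*)=5
  open: ids {6, 8} → SUM(qty)=20, COUNT(*)=2
  pending: ids {10, 25, 39} → SUM(qty)=32, COUNT(*)=3

active | 32 | 3 ; failed | 36 | 5 ; open | 20 | 2 ; pending | 32 | 3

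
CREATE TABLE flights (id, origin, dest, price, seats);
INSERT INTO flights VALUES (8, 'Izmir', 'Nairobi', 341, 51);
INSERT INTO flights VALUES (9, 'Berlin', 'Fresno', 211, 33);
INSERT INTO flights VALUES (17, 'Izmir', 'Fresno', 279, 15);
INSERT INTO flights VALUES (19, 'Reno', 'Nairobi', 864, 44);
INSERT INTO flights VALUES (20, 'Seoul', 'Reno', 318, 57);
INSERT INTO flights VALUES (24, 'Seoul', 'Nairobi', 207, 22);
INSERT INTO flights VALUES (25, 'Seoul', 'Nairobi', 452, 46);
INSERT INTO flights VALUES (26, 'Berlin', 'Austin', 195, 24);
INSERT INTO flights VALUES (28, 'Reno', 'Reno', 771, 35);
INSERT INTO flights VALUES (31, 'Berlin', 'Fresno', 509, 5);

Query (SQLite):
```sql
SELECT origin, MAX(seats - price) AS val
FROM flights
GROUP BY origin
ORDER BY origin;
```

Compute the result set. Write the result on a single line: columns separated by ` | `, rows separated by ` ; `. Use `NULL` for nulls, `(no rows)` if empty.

For each row compute seats - price.
Group by origin; take MAX of the expression per group.
  Berlin: ids {9, 26, 31} → MAX(seats - price)=-171
  Izmir: ids {8, 17} → MAX(seats - price)=-264
  Reno: ids {19, 28} → MAX(seats - price)=-736
  Seoul: ids {20, 24, 25} → MAX(seats - price)=-185

Berlin | -171 ; Izmir | -264 ; Reno | -736 ; Seoul | -185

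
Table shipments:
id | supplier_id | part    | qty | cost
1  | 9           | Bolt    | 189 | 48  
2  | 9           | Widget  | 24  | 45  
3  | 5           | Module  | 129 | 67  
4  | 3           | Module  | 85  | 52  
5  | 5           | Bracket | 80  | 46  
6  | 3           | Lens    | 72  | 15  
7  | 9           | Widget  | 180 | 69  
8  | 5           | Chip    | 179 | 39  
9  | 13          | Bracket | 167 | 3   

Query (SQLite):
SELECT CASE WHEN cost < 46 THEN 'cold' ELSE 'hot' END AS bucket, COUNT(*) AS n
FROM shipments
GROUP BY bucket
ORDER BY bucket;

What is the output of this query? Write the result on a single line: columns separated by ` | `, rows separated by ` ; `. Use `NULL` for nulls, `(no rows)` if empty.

cold | 4 ; hot | 5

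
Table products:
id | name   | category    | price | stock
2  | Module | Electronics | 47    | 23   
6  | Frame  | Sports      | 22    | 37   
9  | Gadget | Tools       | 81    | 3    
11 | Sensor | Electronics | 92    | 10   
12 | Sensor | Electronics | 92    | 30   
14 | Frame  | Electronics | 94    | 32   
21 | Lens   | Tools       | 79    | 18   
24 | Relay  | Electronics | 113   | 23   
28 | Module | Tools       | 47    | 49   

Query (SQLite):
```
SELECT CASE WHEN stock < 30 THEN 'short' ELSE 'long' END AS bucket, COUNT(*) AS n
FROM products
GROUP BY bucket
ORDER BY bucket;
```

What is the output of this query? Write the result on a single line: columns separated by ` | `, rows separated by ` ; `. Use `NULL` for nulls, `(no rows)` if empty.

long | 4 ; short | 5

Bucket rows by stock < 30 → 'short' else 'long'; count each bucket.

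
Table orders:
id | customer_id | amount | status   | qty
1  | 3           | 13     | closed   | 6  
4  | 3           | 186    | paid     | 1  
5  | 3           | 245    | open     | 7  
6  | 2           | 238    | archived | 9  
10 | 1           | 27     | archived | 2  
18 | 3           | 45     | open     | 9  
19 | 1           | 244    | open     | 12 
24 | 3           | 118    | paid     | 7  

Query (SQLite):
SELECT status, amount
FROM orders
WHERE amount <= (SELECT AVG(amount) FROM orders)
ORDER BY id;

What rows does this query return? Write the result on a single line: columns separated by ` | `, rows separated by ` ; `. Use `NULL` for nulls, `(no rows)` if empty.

Scalar subquery: AVG(amount) over all orders rows = 139.5.
Keep rows where amount <= that value.

closed | 13 ; archived | 27 ; open | 45 ; paid | 118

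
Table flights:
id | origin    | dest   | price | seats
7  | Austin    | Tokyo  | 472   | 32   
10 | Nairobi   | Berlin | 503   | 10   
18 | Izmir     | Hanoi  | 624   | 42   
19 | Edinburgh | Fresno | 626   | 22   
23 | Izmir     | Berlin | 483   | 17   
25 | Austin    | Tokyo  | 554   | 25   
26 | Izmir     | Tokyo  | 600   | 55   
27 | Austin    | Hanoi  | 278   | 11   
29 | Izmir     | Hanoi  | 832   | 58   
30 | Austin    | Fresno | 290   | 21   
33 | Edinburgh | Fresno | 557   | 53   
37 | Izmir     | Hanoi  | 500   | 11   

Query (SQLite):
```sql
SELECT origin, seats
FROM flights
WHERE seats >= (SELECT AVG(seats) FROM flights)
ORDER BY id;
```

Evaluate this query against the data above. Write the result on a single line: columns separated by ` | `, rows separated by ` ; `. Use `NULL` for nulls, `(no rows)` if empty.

Scalar subquery: AVG(seats) over all flights rows = 29.75.
Keep rows where seats >= that value.

Austin | 32 ; Izmir | 42 ; Izmir | 55 ; Izmir | 58 ; Edinburgh | 53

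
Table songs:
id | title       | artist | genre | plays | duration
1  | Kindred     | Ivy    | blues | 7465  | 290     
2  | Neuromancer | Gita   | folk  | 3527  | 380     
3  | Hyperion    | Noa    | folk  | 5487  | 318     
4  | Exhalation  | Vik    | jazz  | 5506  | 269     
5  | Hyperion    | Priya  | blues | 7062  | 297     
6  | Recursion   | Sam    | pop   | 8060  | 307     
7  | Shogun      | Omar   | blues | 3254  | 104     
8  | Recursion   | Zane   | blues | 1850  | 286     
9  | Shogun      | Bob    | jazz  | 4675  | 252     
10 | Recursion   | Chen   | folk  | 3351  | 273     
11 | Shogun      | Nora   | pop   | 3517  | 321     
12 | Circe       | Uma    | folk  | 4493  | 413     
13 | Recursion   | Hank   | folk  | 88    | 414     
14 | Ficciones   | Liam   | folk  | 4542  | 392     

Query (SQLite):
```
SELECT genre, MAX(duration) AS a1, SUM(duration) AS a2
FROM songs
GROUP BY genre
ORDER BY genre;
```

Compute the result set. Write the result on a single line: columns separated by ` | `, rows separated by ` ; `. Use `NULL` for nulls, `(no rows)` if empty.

Group songs by genre.
Per group compute: MAX(duration), SUM(duration).
  blues: ids {1, 5, 7, 8} → MAX(duration)=297, SUM(duration)=977
  folk: ids {2, 3, 10, 12, 13, 14} → MAX(duration)=414, SUM(duration)=2190
  jazz: ids {4, 9} → MAX(duration)=269, SUM(duration)=521
  pop: ids {6, 11} → MAX(duration)=321, SUM(duration)=628

blues | 297 | 977 ; folk | 414 | 2190 ; jazz | 269 | 521 ; pop | 321 | 628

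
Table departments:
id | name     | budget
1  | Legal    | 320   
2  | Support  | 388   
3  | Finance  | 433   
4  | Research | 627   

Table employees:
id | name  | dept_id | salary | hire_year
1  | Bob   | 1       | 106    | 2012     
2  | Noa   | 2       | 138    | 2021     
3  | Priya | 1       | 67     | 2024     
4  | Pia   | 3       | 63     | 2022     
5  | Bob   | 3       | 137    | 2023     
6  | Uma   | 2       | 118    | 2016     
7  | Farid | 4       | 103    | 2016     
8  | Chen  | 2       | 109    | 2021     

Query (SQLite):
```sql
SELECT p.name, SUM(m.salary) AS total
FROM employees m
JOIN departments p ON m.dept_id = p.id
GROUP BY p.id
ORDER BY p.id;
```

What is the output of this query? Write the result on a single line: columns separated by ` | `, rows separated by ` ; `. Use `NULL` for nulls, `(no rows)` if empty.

Legal | 173 ; Support | 365 ; Finance | 200 ; Research | 103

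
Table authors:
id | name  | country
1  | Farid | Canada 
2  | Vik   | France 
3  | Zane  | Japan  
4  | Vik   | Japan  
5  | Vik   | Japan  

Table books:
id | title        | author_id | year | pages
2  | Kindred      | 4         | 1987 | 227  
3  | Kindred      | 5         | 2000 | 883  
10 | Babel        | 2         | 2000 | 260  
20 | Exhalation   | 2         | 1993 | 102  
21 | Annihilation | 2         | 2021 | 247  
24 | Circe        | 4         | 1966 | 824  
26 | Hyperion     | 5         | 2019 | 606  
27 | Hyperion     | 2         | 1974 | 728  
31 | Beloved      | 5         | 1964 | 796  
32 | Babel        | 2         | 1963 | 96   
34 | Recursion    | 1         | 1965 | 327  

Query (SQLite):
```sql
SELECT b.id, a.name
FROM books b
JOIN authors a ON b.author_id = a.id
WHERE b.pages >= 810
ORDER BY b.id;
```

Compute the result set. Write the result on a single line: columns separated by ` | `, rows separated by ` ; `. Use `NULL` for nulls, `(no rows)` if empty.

Each books row matches the authors row where author_id = authors.id.
Then keep rows with b.pages >= 810.

3 | Vik ; 24 | Vik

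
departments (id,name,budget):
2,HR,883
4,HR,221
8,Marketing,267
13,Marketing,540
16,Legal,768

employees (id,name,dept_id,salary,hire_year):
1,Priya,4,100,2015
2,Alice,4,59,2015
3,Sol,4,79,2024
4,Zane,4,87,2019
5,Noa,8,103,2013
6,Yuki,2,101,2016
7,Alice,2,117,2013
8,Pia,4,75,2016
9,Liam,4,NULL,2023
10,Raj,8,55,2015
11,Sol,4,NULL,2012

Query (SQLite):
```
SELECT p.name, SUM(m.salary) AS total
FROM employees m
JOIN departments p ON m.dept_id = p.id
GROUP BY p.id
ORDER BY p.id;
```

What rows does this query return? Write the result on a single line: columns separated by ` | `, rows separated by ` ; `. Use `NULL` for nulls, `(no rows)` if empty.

Join each employees row to its departments via dept_id.
Group joined rows by departments.id; compute SUM(m.salary) per group.
  2: ids {6, 7} → SUM(m.salary)=218
  4: ids {1, 2, 3, 4, 8, 9, 11} → SUM(m.salary)=400
  8: ids {5, 10} → SUM(m.salary)=158

HR | 218 ; HR | 400 ; Marketing | 158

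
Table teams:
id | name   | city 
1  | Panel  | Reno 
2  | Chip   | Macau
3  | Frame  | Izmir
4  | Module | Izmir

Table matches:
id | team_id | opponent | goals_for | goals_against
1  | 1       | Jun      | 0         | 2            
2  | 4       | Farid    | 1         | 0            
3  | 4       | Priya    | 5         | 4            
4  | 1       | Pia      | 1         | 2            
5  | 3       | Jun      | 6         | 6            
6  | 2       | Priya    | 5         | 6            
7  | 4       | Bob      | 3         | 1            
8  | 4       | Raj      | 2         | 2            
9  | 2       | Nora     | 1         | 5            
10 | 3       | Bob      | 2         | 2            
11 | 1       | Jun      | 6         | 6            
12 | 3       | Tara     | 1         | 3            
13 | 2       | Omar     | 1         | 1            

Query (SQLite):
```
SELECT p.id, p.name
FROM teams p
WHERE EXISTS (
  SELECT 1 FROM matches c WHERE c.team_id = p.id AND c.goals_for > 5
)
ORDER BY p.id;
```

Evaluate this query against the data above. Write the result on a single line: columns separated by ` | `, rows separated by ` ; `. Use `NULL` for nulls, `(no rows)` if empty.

For each teams row, check whether any matches with matching team_id has goals_for > 5.
Keep rows where that is true.

1 | Panel ; 3 | Frame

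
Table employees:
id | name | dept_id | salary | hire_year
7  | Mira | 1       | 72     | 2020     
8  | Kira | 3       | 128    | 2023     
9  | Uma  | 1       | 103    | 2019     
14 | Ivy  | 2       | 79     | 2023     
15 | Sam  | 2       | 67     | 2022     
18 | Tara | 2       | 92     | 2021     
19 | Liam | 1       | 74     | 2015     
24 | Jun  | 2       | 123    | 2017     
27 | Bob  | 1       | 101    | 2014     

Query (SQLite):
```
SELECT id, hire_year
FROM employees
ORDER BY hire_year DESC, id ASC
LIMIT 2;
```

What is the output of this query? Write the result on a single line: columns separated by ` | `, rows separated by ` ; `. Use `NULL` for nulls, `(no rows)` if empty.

8 | 2023 ; 14 | 2023

Sort by hire_year desc, tiebreak id asc: (2023, id=8), (2023, id=14), (2022, id=15), (2021, id=18), (2020, id=7) …. Take first 2.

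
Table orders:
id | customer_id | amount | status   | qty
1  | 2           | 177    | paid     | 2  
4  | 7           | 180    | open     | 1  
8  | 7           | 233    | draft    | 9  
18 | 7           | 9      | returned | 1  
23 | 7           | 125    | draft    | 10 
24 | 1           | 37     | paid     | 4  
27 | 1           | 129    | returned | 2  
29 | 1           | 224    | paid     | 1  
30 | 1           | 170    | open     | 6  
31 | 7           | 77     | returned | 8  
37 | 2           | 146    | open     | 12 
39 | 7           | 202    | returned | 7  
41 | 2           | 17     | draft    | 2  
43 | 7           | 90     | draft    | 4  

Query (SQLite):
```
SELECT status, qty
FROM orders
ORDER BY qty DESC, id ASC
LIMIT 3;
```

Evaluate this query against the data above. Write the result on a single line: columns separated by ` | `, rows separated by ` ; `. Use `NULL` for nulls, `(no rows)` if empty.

open | 12 ; draft | 10 ; draft | 9

Sort by qty desc, tiebreak id asc: (12, id=37), (10, id=23), (9, id=8), (8, id=31), (7, id=39), (6, id=30) …. Take first 3.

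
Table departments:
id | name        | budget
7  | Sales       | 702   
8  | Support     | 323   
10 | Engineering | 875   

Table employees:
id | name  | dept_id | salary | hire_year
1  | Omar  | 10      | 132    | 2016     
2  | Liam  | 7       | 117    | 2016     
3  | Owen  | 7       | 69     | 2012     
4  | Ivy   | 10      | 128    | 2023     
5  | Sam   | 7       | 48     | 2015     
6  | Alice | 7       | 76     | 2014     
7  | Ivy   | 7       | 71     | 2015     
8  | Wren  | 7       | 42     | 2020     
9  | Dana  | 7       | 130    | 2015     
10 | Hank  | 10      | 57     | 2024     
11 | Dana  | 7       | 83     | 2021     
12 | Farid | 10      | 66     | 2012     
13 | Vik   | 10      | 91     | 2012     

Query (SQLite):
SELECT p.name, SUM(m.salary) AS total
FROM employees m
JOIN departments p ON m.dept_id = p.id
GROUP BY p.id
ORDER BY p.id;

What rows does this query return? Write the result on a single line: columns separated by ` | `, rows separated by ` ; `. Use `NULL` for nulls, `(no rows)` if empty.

Join each employees row to its departments via dept_id.
Group joined rows by departments.id; compute SUM(m.salary) per group.
  7: ids {2, 3, 5, 6, 7, 8, 9, 11} → SUM(m.salary)=636
  10: ids {1, 4, 10, 12, 13} → SUM(m.salary)=474

Sales | 636 ; Engineering | 474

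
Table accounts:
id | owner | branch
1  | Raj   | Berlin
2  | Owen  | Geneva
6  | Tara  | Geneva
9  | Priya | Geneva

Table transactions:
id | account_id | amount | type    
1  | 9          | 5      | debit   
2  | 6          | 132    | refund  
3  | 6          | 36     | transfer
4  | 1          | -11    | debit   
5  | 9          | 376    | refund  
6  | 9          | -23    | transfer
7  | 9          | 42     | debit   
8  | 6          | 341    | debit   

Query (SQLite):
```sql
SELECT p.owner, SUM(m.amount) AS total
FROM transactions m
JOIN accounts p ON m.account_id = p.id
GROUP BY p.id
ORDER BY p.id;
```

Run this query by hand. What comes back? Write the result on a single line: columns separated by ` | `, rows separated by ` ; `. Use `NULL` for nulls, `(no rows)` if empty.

Raj | -11 ; Tara | 509 ; Priya | 400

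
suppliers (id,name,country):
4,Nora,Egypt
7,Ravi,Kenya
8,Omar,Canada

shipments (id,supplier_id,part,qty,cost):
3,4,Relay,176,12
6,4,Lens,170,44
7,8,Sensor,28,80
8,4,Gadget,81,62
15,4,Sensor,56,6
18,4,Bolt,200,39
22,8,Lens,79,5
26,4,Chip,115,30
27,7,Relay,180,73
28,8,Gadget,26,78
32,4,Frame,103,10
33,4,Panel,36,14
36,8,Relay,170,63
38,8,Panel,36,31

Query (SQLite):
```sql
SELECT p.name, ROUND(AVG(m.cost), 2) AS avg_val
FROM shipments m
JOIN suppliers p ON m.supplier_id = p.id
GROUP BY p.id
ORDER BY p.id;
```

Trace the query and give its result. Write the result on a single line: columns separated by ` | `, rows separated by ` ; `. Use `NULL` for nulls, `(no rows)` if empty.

Join each shipments row to its suppliers via supplier_id.
Group joined rows by suppliers.id; compute ROUND(AVG(m.cost), 2) per group.
  4: ids {3, 6, 8, 15, 18, 26, 32, 33} → ROUND(AVG(m.cost), 2)=27.13
  7: ids {27} → ROUND(AVG(m.cost), 2)=73
  8: ids {7, 22, 28, 36, 38} → ROUND(AVG(m.cost), 2)=51.4

Nora | 27.13 ; Ravi | 73 ; Omar | 51.4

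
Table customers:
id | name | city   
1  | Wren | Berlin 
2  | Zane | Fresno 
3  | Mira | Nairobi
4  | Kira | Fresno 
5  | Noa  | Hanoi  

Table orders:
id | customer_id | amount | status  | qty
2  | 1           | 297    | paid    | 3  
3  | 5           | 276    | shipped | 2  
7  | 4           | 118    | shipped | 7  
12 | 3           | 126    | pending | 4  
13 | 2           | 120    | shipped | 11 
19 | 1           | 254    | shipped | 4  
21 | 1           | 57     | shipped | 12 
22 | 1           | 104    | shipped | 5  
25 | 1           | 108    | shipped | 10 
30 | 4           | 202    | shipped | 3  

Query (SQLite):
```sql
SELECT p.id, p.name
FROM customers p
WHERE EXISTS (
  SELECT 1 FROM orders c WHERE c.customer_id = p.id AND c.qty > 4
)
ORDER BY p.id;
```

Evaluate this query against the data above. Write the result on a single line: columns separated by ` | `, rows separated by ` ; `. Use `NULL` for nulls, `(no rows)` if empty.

For each customers row, check whether any orders with matching customer_id has qty > 4.
Keep rows where that is true.

1 | Wren ; 2 | Zane ; 4 | Kira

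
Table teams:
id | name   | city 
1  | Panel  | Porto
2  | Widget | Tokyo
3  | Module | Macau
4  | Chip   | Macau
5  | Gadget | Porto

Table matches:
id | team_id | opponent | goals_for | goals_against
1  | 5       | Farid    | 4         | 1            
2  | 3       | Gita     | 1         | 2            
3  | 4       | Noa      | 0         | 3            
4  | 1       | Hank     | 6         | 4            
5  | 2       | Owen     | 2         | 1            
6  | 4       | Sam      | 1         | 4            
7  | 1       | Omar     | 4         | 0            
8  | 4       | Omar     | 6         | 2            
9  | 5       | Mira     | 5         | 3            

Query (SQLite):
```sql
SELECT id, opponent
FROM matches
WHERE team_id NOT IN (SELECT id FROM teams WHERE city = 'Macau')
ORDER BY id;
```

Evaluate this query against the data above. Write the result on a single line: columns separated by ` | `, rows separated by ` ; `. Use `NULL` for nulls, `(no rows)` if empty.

1 | Farid ; 4 | Hank ; 5 | Owen ; 7 | Omar ; 9 | Mira

Inner query: teams.id where city = 'Macau'.
Outer: keep matches rows whose team_id is not in that set.
Inner query → {3, 4}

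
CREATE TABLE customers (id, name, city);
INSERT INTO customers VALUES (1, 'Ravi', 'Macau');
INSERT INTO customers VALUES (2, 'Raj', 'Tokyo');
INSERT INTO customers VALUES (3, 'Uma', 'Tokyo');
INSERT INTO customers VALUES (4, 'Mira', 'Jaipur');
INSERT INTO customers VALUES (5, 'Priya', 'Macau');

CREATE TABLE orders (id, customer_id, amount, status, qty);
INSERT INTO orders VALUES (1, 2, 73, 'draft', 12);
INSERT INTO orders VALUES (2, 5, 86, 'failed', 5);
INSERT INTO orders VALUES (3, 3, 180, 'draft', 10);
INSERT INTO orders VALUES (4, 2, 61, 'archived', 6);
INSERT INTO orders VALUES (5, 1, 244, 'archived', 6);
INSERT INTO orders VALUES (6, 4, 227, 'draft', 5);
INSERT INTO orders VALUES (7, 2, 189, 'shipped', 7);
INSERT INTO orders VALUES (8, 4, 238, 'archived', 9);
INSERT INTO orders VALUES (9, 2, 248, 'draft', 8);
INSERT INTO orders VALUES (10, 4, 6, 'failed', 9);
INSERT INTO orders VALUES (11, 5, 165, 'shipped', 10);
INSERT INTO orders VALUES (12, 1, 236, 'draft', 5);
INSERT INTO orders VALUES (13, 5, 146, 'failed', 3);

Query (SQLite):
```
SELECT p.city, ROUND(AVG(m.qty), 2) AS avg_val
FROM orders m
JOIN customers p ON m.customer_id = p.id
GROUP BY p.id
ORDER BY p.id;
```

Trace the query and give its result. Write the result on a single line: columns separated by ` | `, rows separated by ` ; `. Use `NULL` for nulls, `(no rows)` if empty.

Join each orders row to its customers via customer_id.
Group joined rows by customers.id; compute ROUND(AVG(m.qty), 2) per group.
  1: ids {5, 12} → ROUND(AVG(m.qty), 2)=5.5
  2: ids {1, 4, 7, 9} → ROUND(AVG(m.qty), 2)=8.25
  3: ids {3} → ROUND(AVG(m.qty), 2)=10
  4: ids {6, 8, 10} → ROUND(AVG(m.qty), 2)=7.67
  5: ids {2, 11, 13} → ROUND(AVG(m.qty), 2)=6

Macau | 5.5 ; Tokyo | 8.25 ; Tokyo | 10 ; Jaipur | 7.67 ; Macau | 6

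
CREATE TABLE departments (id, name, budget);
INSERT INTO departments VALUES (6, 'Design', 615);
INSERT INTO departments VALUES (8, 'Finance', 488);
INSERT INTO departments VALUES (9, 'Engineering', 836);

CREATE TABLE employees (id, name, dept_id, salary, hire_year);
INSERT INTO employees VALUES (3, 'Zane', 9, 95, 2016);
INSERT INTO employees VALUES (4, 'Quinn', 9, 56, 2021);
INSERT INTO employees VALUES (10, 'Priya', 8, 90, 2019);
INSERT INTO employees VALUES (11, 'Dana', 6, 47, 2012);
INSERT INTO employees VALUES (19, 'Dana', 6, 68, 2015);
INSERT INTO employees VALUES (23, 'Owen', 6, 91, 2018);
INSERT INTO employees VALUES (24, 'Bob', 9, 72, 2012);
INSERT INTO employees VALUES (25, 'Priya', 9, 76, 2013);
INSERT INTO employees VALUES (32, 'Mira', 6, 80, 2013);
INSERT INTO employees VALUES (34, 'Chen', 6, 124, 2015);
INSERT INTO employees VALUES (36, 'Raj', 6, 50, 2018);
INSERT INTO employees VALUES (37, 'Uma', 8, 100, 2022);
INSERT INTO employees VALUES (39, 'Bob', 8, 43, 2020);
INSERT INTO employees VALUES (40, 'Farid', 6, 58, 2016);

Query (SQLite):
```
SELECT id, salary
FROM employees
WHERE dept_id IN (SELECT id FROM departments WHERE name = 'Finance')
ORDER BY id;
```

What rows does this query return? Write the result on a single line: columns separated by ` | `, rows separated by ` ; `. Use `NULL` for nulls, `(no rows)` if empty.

10 | 90 ; 37 | 100 ; 39 | 43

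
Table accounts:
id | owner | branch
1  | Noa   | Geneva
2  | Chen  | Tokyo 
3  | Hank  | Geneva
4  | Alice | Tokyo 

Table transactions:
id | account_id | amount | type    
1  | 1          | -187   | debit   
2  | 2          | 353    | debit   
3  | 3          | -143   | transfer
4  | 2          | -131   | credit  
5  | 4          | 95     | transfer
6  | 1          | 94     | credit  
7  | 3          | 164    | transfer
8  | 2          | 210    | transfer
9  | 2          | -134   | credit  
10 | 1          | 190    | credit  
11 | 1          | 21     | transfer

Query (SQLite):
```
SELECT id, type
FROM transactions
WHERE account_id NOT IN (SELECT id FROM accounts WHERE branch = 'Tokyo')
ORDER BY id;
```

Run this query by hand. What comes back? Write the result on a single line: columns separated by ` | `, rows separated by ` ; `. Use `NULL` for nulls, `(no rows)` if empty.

Inner query: accounts.id where branch = 'Tokyo'.
Outer: keep transactions rows whose account_id is not in that set.
Inner query → {2, 4}

1 | debit ; 3 | transfer ; 6 | credit ; 7 | transfer ; 10 | credit ; 11 | transfer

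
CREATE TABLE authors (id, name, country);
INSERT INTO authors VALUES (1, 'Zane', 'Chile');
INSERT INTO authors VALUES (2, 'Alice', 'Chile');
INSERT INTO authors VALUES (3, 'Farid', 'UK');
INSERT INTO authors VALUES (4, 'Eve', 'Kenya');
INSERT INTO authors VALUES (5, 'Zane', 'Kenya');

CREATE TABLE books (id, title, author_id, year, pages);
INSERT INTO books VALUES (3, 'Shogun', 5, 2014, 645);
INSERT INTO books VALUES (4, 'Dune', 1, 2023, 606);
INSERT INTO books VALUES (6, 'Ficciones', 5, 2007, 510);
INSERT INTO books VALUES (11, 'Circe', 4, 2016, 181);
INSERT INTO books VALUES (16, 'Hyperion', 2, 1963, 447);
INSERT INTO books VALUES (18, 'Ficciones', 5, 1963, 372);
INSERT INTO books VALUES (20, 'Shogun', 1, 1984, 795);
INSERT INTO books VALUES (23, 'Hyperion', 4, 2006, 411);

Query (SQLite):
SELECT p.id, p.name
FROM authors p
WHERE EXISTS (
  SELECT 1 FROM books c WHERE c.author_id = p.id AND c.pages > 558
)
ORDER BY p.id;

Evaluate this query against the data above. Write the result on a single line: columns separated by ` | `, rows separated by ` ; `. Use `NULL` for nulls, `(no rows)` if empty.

1 | Zane ; 5 | Zane

For each authors row, check whether any books with matching author_id has pages > 558.
Keep rows where that is true.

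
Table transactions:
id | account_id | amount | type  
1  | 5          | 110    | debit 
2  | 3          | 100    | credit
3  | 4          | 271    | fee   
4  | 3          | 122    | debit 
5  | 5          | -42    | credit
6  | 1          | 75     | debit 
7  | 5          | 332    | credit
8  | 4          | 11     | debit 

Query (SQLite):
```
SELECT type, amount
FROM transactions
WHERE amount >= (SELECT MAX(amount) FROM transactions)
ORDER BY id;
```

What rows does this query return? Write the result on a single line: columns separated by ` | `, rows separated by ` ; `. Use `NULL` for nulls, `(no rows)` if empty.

Scalar subquery: MAX(amount) over all transactions rows = 332.
Keep rows where amount >= that value.

credit | 332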